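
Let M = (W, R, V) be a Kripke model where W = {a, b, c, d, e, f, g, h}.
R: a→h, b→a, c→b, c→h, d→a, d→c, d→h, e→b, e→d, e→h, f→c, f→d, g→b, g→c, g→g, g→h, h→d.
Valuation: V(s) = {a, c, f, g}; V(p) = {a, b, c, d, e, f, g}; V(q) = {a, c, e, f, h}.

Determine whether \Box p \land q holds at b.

No

Recall that \Box ψ holds at a world iff ψ holds at every accessible world, and \Diamond ψ holds iff ψ holds at some accessible world.
At b: \Box p is true, q is false, so \Box p \land q is false.
  At b: \Box p requires p at every successor {a}.
    At a: p is true.
  So \Box p is true at b.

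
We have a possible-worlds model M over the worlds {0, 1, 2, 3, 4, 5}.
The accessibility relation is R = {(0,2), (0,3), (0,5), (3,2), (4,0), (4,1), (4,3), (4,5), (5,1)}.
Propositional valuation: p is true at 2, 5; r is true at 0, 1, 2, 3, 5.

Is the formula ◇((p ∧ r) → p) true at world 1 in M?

At 1: no accessible worlds, so ◇((p ∧ r) → p) is false.

No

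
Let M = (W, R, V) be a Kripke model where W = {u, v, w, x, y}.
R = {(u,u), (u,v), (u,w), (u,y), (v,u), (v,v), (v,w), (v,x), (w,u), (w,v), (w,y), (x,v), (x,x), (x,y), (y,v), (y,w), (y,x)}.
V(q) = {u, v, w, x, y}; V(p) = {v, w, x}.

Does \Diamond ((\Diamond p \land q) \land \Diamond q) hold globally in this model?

Yes

Let φ = \Diamond ((\Diamond p \land q) \land \Diamond q). Evaluate φ at each world:
  u (successors {u, v, w, y}): φ is true.
  v (successors {u, v, w, x}): φ is true.
  w (successors {u, v, y}): φ is true.
  x (successors {v, x, y}): φ is true.
  y (successors {v, w, x}): φ is true.
For instance, at u:
  At u: \Diamond ((\Diamond p \land q) \land \Diamond q) requires (\Diamond p \land q) \land \Diamond q at some successor in {u, v, w, y}.
    (\Diamond p \land q) \land \Diamond q holds at u, so \Diamond ((\Diamond p \land q) \land \Diamond q) is true at u.
      At u: \Diamond p \land q is true, \Diamond q is true, so (\Diamond p \land q) \land \Diamond q is true.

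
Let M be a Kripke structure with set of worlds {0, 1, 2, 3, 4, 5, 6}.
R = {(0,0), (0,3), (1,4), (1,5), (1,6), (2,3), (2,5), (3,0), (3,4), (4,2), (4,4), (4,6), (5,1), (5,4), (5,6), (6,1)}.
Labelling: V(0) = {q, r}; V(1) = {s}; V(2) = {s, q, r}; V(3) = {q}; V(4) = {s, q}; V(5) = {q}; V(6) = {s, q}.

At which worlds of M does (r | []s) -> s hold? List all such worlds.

1, 2, 3, 4, 6

Let φ = (r | []s) -> s. Evaluate φ at each world:
  0 (successors {0, 3}): φ is false.
  1 (successors {4, 5, 6}): φ is true.
  2 (successors {3, 5}): φ is true.
  3 (successors {0, 4}): φ is true.
  4 (successors {2, 4, 6}): φ is true.
  5 (successors {1, 4, 6}): φ is false.
  6 (successors {1}): φ is true.
For instance, at 0:
  At 0: r | []s is true, s is false, so (r | []s) -> s is false.
    At 0: r is true, []s is false, so r | []s is true.
      At 0: []s requires s at every successor {0, 3}.
        s fails at 0, so []s is false at 0.
Satisfying worlds: {1, 2, 3, 4, 6}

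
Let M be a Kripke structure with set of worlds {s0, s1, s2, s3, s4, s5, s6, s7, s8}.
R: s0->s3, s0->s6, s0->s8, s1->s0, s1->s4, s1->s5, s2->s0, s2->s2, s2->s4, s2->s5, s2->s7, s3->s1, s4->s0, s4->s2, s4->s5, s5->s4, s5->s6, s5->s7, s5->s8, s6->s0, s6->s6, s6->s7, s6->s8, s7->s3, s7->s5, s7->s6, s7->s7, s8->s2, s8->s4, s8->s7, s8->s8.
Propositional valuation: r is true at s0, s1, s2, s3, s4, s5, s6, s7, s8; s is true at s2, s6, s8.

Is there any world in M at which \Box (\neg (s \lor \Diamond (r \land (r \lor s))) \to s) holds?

Yes

Let φ = \Box (\neg (s \lor \Diamond (r \land (r \lor s))) \to s). Evaluate φ at each world:
  s0 (successors {s3, s6, s8}): φ is true.
  s1 (successors {s0, s4, s5}): φ is true.
  s2 (successors {s0, s2, s4, s5, s7}): φ is true.
  s3 (successors {s1}): φ is true.
  s4 (successors {s0, s2, s5}): φ is true.
  s5 (successors {s4, s6, s7, s8}): φ is true.
  s6 (successors {s0, s6, s7, s8}): φ is true.
  s7 (successors {s3, s5, s6, s7}): φ is true.
  s8 (successors {s2, s4, s7, s8}): φ is true.
Detail at s0 (witness):
  At s0: \Box (\neg (s \lor \Diamond (r \land (r \lor s))) \to s) requires \neg (s \lor \Diamond (r \land (r \lor s))) \to s at every successor {s3, s6, s8}.
      At s3: \neg (s \lor \Diamond (r \land (r \lor s))) is false, s is false, so \neg (s \lor \Diamond (r \land (r \lor s))) \to s is true.
      At s6: \neg (s \lor \Diamond (r \land (r \lor s))) is false, s is true, so \neg (s \lor \Diamond (r \land (r \lor s))) \to s is true.
      At s8: \neg (s \lor \Diamond (r \land (r \lor s))) is false, s is true, so \neg (s \lor \Diamond (r \land (r \lor s))) \to s is true.
  So \Box (\neg (s \lor \Diamond (r \land (r \lor s))) \to s) is true at s0.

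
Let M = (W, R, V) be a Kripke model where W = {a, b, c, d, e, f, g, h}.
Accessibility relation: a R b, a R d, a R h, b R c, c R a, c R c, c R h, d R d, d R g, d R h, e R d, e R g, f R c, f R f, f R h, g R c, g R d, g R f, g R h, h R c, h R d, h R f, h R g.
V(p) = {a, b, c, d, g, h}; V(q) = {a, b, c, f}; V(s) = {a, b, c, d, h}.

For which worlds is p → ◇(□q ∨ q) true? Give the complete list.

a, b, c, e, f, g, h

Let φ = p → ◇(□q ∨ q). Evaluate φ at each world:
  a (successors {b, d, h}): φ is true.
  b (successors {c}): φ is true.
  c (successors {a, c, h}): φ is true.
  d (successors {d, g, h}): φ is false.
  e (successors {d, g}): φ is true.
  f (successors {c, f, h}): φ is true.
  g (successors {c, d, f, h}): φ is true.
  h (successors {c, d, f, g}): φ is true.
For instance, at d:
  At d: p is true, ◇(□q ∨ q) is false, so p → ◇(□q ∨ q) is false.
    At d: ◇(□q ∨ q) requires □q ∨ q at some successor in {d, g, h}.
      At d: □q ∨ q is false.
      At g: □q ∨ q is false.
      At h: □q ∨ q is false.
    So ◇(□q ∨ q) is false at d.
Satisfying worlds: {a, b, c, e, f, g, h}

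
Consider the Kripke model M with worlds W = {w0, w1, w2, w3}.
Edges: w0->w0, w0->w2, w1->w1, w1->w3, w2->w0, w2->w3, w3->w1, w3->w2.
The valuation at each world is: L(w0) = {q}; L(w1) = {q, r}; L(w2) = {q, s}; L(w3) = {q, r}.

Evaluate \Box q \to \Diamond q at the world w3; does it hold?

Recall that \Box ψ holds at a world iff ψ holds at every accessible world, and \Diamond ψ holds iff ψ holds at some accessible world.
At w3: \Box q is true, \Diamond q is true, so \Box q \to \Diamond q is true.
  At w3: \Box q requires q at every successor {w1, w2}.
    At w1: q is true.
    At w2: q is true.
  So \Box q is true at w3.
  At w3: \Diamond q requires q at some successor in {w1, w2}.
    q holds at w1, so \Diamond q is true at w3.

Yes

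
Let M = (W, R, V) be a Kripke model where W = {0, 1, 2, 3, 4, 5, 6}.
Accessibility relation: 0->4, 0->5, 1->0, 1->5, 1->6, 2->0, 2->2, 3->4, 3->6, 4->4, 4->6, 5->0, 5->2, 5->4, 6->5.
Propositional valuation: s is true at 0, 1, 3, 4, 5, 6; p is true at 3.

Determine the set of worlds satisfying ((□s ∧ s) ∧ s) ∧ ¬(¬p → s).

Let φ = ((□s ∧ s) ∧ s) ∧ ¬(¬p → s). Evaluate φ at each world:
  0 (successors {4, 5}): φ is false.
  1 (successors {0, 5, 6}): φ is false.
  2 (successors {0, 2}): φ is false.
  3 (successors {4, 6}): φ is false.
  4 (successors {4, 6}): φ is false.
  5 (successors {0, 2, 4}): φ is false.
  6 (successors {5}): φ is false.
For instance, at 3:
  At 3: (□s ∧ s) ∧ s is true, ¬(¬p → s) is false, so ((□s ∧ s) ∧ s) ∧ ¬(¬p → s) is false.
    At 3: □s ∧ s is true, s is true, so (□s ∧ s) ∧ s is true.
      At 3: □s is true, s is true, so □s ∧ s is true.
Satisfying worlds: none.

none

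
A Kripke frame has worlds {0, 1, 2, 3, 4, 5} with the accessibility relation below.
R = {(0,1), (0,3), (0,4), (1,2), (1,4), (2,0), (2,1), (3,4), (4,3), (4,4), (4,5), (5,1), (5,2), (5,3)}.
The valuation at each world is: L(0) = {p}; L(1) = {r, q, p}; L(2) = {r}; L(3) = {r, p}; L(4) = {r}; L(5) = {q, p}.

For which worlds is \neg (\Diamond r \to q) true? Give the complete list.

0, 2, 3, 4

Let φ = \neg (\Diamond r \to q). Evaluate φ at each world:
  0 (successors {1, 3, 4}): φ is true.
  1 (successors {2, 4}): φ is false.
  2 (successors {0, 1}): φ is true.
  3 (successors {4}): φ is true.
  4 (successors {3, 4, 5}): φ is true.
  5 (successors {1, 2, 3}): φ is false.
For instance, at 4:
  At 4: \Diamond r \to q is false, so \neg (\Diamond r \to q) is true.
    At 4: \Diamond r is true, q is false, so \Diamond r \to q is false.
      At 4: \Diamond r requires r at some successor in {3, 4, 5}.
        r holds at 3, so \Diamond r is true at 4.
Satisfying worlds: {0, 2, 3, 4}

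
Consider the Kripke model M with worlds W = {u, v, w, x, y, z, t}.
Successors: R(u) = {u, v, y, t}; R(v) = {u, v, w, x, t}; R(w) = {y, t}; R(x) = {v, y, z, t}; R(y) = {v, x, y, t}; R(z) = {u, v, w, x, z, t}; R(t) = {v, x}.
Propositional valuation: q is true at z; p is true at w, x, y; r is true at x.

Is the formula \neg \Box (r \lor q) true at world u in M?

At u: \Box (r \lor q) is false, so \neg \Box (r \lor q) is true.
  At u: \Box (r \lor q) requires r \lor q at every successor {u, v, y, t}.
    r \lor q fails at u, so \Box (r \lor q) is false at u.

Yes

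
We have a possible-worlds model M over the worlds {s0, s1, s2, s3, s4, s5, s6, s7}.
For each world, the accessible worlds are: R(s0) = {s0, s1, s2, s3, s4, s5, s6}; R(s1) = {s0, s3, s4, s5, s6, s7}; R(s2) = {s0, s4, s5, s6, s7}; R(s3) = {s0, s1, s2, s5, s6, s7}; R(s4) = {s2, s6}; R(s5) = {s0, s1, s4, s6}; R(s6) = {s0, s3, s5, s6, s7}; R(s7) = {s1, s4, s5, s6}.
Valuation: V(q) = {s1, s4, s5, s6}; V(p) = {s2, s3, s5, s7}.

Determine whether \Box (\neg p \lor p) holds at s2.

At s2: \Box (\neg p \lor p) requires \neg p \lor p at every successor {s0, s4, s5, s6, s7}.
  At s0: \neg p \lor p is true.
  At s4: \neg p \lor p is true.
  At s5: \neg p \lor p is true.
  At s6: \neg p \lor p is true.
  At s7: \neg p \lor p is true.
So \Box (\neg p \lor p) is true at s2.

Yes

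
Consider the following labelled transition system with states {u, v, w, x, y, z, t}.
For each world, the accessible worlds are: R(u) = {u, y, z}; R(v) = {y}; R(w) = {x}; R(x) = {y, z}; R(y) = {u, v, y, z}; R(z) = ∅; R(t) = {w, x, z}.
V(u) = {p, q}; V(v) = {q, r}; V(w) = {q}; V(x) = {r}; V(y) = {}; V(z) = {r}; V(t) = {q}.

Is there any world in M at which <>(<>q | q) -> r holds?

Yes

Let φ = <>(<>q | q) -> r. Evaluate φ at each world:
  u (successors {u, y, z}): φ is false.
  v (successors {y}): φ is true.
  w (successors {x}): φ is true.
  x (successors {y, z}): φ is true.
  y (successors {u, v, y, z}): φ is false.
  z (successors ∅): φ is true.
  t (successors {w, x, z}): φ is false.
Detail at v (witness):
  At v: <>(<>q | q) is true, r is true, so <>(<>q | q) -> r is true.
    At v: <>(<>q | q) requires <>q | q at some successor in {y}.
      <>q | q holds at y, so <>(<>q | q) is true at v.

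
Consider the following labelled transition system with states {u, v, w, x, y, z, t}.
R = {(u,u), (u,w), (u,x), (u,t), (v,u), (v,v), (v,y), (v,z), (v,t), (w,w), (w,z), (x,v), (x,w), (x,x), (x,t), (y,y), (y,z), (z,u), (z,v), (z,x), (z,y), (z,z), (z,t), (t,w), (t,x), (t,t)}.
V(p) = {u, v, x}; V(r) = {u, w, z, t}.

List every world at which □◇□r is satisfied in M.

Let φ = □◇□r. Evaluate φ at each world:
  u (successors {u, w, x, t}): φ is true.
  v (successors {u, v, y, z, t}): φ is false.
  w (successors {w, z}): φ is false.
  x (successors {v, w, x, t}): φ is false.
  y (successors {y, z}): φ is false.
  z (successors {u, v, x, y, z, t}): φ is false.
  t (successors {w, x, t}): φ is true.
For instance, at w:
  At w: □◇□r requires ◇□r at every successor {w, z}.
    ◇□r fails at z, so □◇□r is false at w.
      At z: ◇□r requires □r at some successor in {u, v, x, y, z, t}.
        At u: □r is false.
        At v: □r is false.
        At x: □r is false.
        At y: □r is false.
        At z: □r is false.
        At t: □r is false.
      So ◇□r is false at z.
Satisfying worlds: {u, t}

u, t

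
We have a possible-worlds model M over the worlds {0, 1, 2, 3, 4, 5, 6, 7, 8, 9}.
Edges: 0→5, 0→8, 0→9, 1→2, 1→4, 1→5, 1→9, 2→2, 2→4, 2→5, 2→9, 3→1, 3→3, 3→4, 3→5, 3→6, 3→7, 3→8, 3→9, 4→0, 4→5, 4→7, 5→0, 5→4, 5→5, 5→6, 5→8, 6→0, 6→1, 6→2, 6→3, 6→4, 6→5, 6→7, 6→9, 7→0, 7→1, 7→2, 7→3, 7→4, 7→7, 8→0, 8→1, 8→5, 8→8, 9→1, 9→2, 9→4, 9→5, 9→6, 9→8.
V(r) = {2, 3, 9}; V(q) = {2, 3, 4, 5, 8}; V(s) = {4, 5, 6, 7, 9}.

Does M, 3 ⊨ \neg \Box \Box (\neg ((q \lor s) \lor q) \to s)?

Recall that \Box ψ holds at a world iff ψ holds at every accessible world, and \Diamond ψ holds iff ψ holds at some accessible world.
At 3: \Box \Box (\neg ((q \lor s) \lor q) \to s) is false, so \neg \Box \Box (\neg ((q \lor s) \lor q) \to s) is true.
  At 3: \Box \Box (\neg ((q \lor s) \lor q) \to s) requires \Box (\neg ((q \lor s) \lor q) \to s) at every successor {1, 3, 4, 5, 6, 7, 8, 9}.
    \Box (\neg ((q \lor s) \lor q) \to s) fails at 3, so \Box \Box (\neg ((q \lor s) \lor q) \to s) is false at 3.
      At 3: \Box (\neg ((q \lor s) \lor q) \to s) requires \neg ((q \lor s) \lor q) \to s at every successor {1, 3, 4, 5, 6, 7, 8, 9}.
        \neg ((q \lor s) \lor q) \to s fails at 1, so \Box (\neg ((q \lor s) \lor q) \to s) is false at 3.

Yes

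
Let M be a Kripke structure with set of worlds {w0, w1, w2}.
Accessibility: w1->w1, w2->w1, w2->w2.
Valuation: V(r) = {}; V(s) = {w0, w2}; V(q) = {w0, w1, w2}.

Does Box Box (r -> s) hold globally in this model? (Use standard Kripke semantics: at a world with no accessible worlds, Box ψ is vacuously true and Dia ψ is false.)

Yes

Let φ = Box Box (r -> s). Evaluate φ at each world:
  w0 (successors ∅): φ is true.
  w1 (successors {w1}): φ is true.
  w2 (successors {w1, w2}): φ is true.
For instance, at w2:
  At w2: Box Box (r -> s) requires Box (r -> s) at every successor {w1, w2}.
      At w1: Box (r -> s) requires r -> s at every successor {w1}.
        At w1: r -> s is true.
      So Box (r -> s) is true at w1.
      At w2: Box (r -> s) requires r -> s at every successor {w1, w2}.
        At w1: r -> s is true.
        At w2: r -> s is true.
      So Box (r -> s) is true at w2.
  So Box Box (r -> s) is true at w2.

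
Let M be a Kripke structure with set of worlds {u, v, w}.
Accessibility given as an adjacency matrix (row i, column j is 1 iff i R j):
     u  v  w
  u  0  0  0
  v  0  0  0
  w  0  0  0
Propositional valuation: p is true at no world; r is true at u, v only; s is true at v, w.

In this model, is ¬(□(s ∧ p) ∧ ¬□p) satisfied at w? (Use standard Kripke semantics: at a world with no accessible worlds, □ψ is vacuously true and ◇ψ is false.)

Yes

At w: □(s ∧ p) ∧ ¬□p is false, so ¬(□(s ∧ p) ∧ ¬□p) is true.
  At w: □(s ∧ p) is true, ¬□p is false, so □(s ∧ p) ∧ ¬□p is false.
    At w: no accessible worlds, so □(s ∧ p) holds vacuously.
    At w: □p is true, so ¬□p is false.
      At w: no accessible worlds, so □p holds vacuously.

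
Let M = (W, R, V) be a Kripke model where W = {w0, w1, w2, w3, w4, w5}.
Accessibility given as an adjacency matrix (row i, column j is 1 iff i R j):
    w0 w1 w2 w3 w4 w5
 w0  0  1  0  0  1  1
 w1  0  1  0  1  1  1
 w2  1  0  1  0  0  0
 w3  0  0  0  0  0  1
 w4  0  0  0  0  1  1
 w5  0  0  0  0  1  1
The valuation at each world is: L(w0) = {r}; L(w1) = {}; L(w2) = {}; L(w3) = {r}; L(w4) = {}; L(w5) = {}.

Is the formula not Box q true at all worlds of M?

Recall that Box ψ holds at a world iff ψ holds at every accessible world, and Dia ψ holds iff ψ holds at some accessible world.
Let φ = not Box q. Evaluate φ at each world:
  w0 (successors {w1, w4, w5}): φ is true.
  w1 (successors {w1, w3, w4, w5}): φ is true.
  w2 (successors {w0, w2}): φ is true.
  w3 (successors {w5}): φ is true.
  w4 (successors {w4, w5}): φ is true.
  w5 (successors {w4, w5}): φ is true.
For instance, at w0:
  At w0: Box q is false, so not Box q is true.
    At w0: Box q requires q at every successor {w1, w4, w5}.
      q fails at w1, so Box q is false at w0.

Yes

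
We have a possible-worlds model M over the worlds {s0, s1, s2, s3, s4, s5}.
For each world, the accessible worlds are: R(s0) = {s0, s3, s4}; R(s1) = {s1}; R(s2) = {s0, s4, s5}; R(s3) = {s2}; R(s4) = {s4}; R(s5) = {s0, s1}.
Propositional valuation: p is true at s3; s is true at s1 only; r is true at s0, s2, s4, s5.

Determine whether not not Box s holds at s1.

Yes

At s1: not Box s is false, so not not Box s is true.
  At s1: Box s is true, so not Box s is false.
    At s1: Box s requires s at every successor {s1}.
      At s1: s is true.
    So Box s is true at s1.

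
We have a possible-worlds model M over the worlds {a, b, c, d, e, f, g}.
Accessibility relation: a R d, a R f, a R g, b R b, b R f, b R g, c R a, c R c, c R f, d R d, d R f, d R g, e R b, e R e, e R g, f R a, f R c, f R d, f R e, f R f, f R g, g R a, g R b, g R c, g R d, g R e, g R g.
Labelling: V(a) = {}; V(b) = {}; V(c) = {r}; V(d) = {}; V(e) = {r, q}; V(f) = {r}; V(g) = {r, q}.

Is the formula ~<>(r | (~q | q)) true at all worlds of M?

Let φ = ~<>(r | (~q | q)). Evaluate φ at each world:
  a (successors {d, f, g}): φ is false.
  b (successors {b, f, g}): φ is false.
  c (successors {a, c, f}): φ is false.
  d (successors {d, f, g}): φ is false.
  e (successors {b, e, g}): φ is false.
  f (successors {a, c, d, e, f, g}): φ is false.
  g (successors {a, b, c, d, e, g}): φ is false.
Detail at a (counterexample):
  At a: <>(r | (~q | q)) is true, so ~<>(r | (~q | q)) is false.
    At a: <>(r | (~q | q)) requires r | (~q | q) at some successor in {d, f, g}.
      r | (~q | q) holds at d, so <>(r | (~q | q)) is true at a.

No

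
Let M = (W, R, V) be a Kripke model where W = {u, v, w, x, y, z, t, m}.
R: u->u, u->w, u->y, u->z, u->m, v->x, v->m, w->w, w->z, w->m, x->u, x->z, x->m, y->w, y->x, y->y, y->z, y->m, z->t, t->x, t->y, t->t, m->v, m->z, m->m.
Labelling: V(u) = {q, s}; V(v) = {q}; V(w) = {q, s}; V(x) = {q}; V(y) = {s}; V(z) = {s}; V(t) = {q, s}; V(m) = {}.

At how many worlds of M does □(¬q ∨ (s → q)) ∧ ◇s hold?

Let φ = □(¬q ∨ (s → q)) ∧ ◇s. Evaluate φ at each world:
  u (successors {u, w, y, z, m}): φ is true.
  v (successors {x, m}): φ is false.
  w (successors {w, z, m}): φ is true.
  x (successors {u, z, m}): φ is true.
  y (successors {w, x, y, z, m}): φ is true.
  z (successors {t}): φ is true.
  t (successors {x, y, t}): φ is true.
  m (successors {v, z, m}): φ is true.
For instance, at z:
  At z: □(¬q ∨ (s → q)) is true, ◇s is true, so □(¬q ∨ (s → q)) ∧ ◇s is true.
    At z: □(¬q ∨ (s → q)) requires ¬q ∨ (s → q) at every successor {t}.
      At t: ¬q ∨ (s → q) is true.
    So □(¬q ∨ (s → q)) is true at z.
    At z: ◇s requires s at some successor in {t}.
      s holds at t, so ◇s is true at z.
Satisfying worlds: {u, w, x, y, z, t, m}

7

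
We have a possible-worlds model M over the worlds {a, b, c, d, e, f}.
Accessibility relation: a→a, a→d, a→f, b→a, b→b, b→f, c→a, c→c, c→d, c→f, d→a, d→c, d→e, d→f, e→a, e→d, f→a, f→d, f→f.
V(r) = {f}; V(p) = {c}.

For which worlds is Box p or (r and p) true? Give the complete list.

Let φ = Box p or (r and p). Evaluate φ at each world:
  a (successors {a, d, f}): φ is false.
  b (successors {a, b, f}): φ is false.
  c (successors {a, c, d, f}): φ is false.
  d (successors {a, c, e, f}): φ is false.
  e (successors {a, d}): φ is false.
  f (successors {a, d, f}): φ is false.
For instance, at d:
  At d: Box p is false, r and p is false, so Box p or (r and p) is false.
    At d: Box p requires p at every successor {a, c, e, f}.
      p fails at a, so Box p is false at d.
Satisfying worlds: none.

none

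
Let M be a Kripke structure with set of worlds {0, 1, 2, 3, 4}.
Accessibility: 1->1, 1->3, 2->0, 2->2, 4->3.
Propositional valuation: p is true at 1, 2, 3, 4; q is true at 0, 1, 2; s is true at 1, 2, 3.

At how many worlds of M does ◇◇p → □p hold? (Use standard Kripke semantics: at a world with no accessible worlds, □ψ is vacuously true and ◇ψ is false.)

Recall that □ψ holds at a world iff ψ holds at every accessible world, and ◇ψ holds iff ψ holds at some accessible world.
Let φ = ◇◇p → □p. Evaluate φ at each world:
  0 (successors ∅): φ is true.
  1 (successors {1, 3}): φ is true.
  2 (successors {0, 2}): φ is false.
  3 (successors ∅): φ is true.
  4 (successors {3}): φ is true.
For instance, at 1:
  At 1: ◇◇p is true, □p is true, so ◇◇p → □p is true.
    At 1: ◇◇p requires ◇p at some successor in {1, 3}.
      ◇p holds at 1, so ◇◇p is true at 1.
    At 1: □p requires p at every successor {1, 3}.
      At 1: p is true.
      At 3: p is true.
    So □p is true at 1.
Satisfying worlds: {0, 1, 3, 4}

4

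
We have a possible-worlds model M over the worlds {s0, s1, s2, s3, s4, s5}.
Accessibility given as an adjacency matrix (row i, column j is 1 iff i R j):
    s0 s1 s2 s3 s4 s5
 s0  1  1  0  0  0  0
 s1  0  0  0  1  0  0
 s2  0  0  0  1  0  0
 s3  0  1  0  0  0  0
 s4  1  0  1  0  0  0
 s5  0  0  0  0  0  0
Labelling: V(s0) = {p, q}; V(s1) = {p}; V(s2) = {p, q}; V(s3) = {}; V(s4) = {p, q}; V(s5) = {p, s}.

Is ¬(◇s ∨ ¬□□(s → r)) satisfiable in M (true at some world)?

Yes

Let φ = ¬(◇s ∨ ¬□□(s → r)). Evaluate φ at each world:
  s0 (successors {s0, s1}): φ is true.
  s1 (successors {s3}): φ is true.
  s2 (successors {s3}): φ is true.
  s3 (successors {s1}): φ is true.
  s4 (successors {s0, s2}): φ is true.
  s5 (successors ∅): φ is true.
Detail at s0 (witness):
  At s0: ◇s ∨ ¬□□(s → r) is false, so ¬(◇s ∨ ¬□□(s → r)) is true.
    At s0: ◇s is false, ¬□□(s → r) is false, so ◇s ∨ ¬□□(s → r) is false.
      At s0: ◇s requires s at some successor in {s0, s1}.
        At s0: s is false.
        At s1: s is false.
      So ◇s is false at s0.
      At s0: □□(s → r) is true, so ¬□□(s → r) is false.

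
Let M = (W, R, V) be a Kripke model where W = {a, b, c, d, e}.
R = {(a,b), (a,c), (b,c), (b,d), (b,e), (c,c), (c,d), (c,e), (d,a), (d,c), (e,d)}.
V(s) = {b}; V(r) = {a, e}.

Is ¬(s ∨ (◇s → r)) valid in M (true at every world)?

No

Recall that ◇ψ holds at a world iff ψ holds at some accessible world.
Let φ = ¬(s ∨ (◇s → r)). Evaluate φ at each world:
  a (successors {b, c}): φ is false.
  b (successors {c, d, e}): φ is false.
  c (successors {c, d, e}): φ is false.
  d (successors {a, c}): φ is false.
  e (successors {d}): φ is false.
Detail at a (counterexample):
  At a: s ∨ (◇s → r) is true, so ¬(s ∨ (◇s → r)) is false.
    At a: s is false, ◇s → r is true, so s ∨ (◇s → r) is true.
      At a: ◇s is true, r is true, so ◇s → r is true.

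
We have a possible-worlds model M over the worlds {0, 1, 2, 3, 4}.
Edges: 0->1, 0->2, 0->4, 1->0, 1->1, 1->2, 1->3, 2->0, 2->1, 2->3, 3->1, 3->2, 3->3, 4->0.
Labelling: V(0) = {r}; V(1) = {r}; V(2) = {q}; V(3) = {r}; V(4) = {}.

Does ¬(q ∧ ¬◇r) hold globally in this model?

Yes

Recall that ◇ψ holds at a world iff ψ holds at some accessible world.
Let φ = ¬(q ∧ ¬◇r). Evaluate φ at each world:
  0 (successors {1, 2, 4}): φ is true.
  1 (successors {0, 1, 2, 3}): φ is true.
  2 (successors {0, 1, 3}): φ is true.
  3 (successors {1, 2, 3}): φ is true.
  4 (successors {0}): φ is true.
For instance, at 0:
  At 0: q ∧ ¬◇r is false, so ¬(q ∧ ¬◇r) is true.
    At 0: q is false, ¬◇r is false, so q ∧ ¬◇r is false.
      At 0: ◇r is true, so ¬◇r is false.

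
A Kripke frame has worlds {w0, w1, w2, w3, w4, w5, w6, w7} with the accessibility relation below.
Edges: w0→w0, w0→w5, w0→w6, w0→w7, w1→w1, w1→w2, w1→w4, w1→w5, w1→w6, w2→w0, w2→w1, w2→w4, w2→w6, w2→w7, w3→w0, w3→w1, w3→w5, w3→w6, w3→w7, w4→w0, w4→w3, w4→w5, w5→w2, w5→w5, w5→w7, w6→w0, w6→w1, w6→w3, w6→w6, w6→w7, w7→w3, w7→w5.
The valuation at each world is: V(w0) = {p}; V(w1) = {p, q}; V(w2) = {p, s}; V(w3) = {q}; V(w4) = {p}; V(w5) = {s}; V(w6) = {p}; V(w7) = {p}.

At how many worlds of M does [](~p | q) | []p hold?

2

Let φ = [](~p | q) | []p. Evaluate φ at each world:
  w0 (successors {w0, w5, w6, w7}): φ is false.
  w1 (successors {w1, w2, w4, w5, w6}): φ is false.
  w2 (successors {w0, w1, w4, w6, w7}): φ is true.
  w3 (successors {w0, w1, w5, w6, w7}): φ is false.
  w4 (successors {w0, w3, w5}): φ is false.
  w5 (successors {w2, w5, w7}): φ is false.
  w6 (successors {w0, w1, w3, w6, w7}): φ is false.
  w7 (successors {w3, w5}): φ is true.
For instance, at w3:
  At w3: [](~p | q) is false, []p is false, so [](~p | q) | []p is false.
    At w3: [](~p | q) requires ~p | q at every successor {w0, w1, w5, w6, w7}.
      ~p | q fails at w0, so [](~p | q) is false at w3.
    At w3: []p requires p at every successor {w0, w1, w5, w6, w7}.
      p fails at w5, so []p is false at w3.
Satisfying worlds: {w2, w7}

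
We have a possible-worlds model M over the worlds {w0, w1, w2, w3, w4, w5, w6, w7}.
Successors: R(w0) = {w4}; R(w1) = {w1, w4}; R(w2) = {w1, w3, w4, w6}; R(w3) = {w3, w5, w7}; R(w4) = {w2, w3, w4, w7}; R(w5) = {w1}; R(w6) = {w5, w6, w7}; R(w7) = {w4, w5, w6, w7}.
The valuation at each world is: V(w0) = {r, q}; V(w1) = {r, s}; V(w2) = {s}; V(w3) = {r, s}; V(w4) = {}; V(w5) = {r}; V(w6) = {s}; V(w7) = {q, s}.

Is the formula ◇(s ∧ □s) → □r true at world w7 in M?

Yes

At w7: ◇(s ∧ □s) is false, □r is false, so ◇(s ∧ □s) → □r is true.
  At w7: ◇(s ∧ □s) requires s ∧ □s at some successor in {w4, w5, w6, w7}.
    At w4: s ∧ □s is false.
    At w5: s ∧ □s is false.
    At w6: s ∧ □s is false.
    At w7: s ∧ □s is false.
  So ◇(s ∧ □s) is false at w7.
  At w7: □r requires r at every successor {w4, w5, w6, w7}.
    r fails at w4, so □r is false at w7.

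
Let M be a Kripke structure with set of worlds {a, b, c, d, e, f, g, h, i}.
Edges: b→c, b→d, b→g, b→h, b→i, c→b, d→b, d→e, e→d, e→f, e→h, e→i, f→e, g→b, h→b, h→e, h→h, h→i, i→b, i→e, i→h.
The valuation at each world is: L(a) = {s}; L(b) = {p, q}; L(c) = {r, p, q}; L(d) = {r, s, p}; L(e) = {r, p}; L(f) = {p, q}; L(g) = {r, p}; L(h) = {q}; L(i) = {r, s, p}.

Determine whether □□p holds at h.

At h: □□p requires □p at every successor {b, e, h, i}.
  □p fails at b, so □□p is false at h.
    At b: □p requires p at every successor {c, d, g, h, i}.
      p fails at h, so □p is false at b.

No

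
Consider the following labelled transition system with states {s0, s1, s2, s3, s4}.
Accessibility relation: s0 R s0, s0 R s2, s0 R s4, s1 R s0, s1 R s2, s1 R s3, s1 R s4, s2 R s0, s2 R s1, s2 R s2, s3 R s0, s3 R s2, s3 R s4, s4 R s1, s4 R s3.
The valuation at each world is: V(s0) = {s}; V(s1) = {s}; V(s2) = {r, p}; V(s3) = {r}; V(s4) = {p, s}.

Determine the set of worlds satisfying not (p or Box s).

Let φ = not (p or Box s). Evaluate φ at each world:
  s0 (successors {s0, s2, s4}): φ is true.
  s1 (successors {s0, s2, s3, s4}): φ is true.
  s2 (successors {s0, s1, s2}): φ is false.
  s3 (successors {s0, s2, s4}): φ is true.
  s4 (successors {s1, s3}): φ is false.
For instance, at s4:
  At s4: p or Box s is true, so not (p or Box s) is false.
    At s4: p is true, Box s is false, so p or Box s is true.
      At s4: Box s requires s at every successor {s1, s3}.
        s fails at s3, so Box s is false at s4.
Satisfying worlds: {s0, s1, s3}

s0, s1, s3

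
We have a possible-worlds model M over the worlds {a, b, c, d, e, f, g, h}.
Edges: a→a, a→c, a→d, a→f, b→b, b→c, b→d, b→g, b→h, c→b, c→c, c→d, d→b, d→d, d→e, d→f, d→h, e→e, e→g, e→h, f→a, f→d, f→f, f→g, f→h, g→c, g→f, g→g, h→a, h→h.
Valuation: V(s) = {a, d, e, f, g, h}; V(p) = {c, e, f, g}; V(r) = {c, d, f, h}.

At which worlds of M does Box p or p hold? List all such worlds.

c, e, f, g

Let φ = Box p or p. Evaluate φ at each world:
  a (successors {a, c, d, f}): φ is false.
  b (successors {b, c, d, g, h}): φ is false.
  c (successors {b, c, d}): φ is true.
  d (successors {b, d, e, f, h}): φ is false.
  e (successors {e, g, h}): φ is true.
  f (successors {a, d, f, g, h}): φ is true.
  g (successors {c, f, g}): φ is true.
  h (successors {a, h}): φ is false.
For instance, at h:
  At h: Box p is false, p is false, so Box p or p is false.
    At h: Box p requires p at every successor {a, h}.
      p fails at a, so Box p is false at h.
Satisfying worlds: {c, e, f, g}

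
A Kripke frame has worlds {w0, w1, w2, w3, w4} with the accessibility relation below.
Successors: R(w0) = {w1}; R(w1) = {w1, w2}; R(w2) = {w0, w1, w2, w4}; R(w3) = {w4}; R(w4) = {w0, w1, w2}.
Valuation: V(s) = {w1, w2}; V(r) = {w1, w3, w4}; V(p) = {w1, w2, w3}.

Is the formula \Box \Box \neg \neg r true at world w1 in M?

Recall that \Box ψ holds at a world iff ψ holds at every accessible world, and \Diamond ψ holds iff ψ holds at some accessible world.
At w1: \Box \Box \neg \neg r requires \Box \neg \neg r at every successor {w1, w2}.
  \Box \neg \neg r fails at w1, so \Box \Box \neg \neg r is false at w1.
    At w1: \Box \neg \neg r requires \neg \neg r at every successor {w1, w2}.
      \neg \neg r fails at w2, so \Box \neg \neg r is false at w1.

No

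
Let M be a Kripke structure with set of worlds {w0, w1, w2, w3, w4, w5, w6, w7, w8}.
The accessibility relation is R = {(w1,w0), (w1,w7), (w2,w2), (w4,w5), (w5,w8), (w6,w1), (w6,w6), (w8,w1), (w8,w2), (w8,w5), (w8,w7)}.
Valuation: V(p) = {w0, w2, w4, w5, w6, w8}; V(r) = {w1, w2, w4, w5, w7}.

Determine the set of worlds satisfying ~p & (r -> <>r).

Recall that <>ψ holds at a world iff ψ holds at some accessible world.
Let φ = ~p & (r -> <>r). Evaluate φ at each world:
  w0 (successors ∅): φ is false.
  w1 (successors {w0, w7}): φ is true.
  w2 (successors {w2}): φ is false.
  w3 (successors ∅): φ is true.
  w4 (successors {w5}): φ is false.
  w5 (successors {w8}): φ is false.
  w6 (successors {w1, w6}): φ is false.
  w7 (successors ∅): φ is false.
  w8 (successors {w1, w2, w5, w7}): φ is false.
For instance, at w1:
  At w1: ~p is true, r -> <>r is true, so ~p & (r -> <>r) is true.
    At w1: r is true, <>r is true, so r -> <>r is true.
      At w1: <>r requires r at some successor in {w0, w7}.
        r holds at w7, so <>r is true at w1.
Satisfying worlds: {w1, w3}

w1, w3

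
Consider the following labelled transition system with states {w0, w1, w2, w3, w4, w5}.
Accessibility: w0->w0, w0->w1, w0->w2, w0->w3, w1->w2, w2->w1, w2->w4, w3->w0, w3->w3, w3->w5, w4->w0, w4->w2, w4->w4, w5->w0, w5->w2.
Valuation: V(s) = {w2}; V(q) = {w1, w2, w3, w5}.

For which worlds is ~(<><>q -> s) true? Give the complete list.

w0, w1, w3, w4, w5

Recall that <>ψ holds at a world iff ψ holds at some accessible world.
Let φ = ~(<><>q -> s). Evaluate φ at each world:
  w0 (successors {w0, w1, w2, w3}): φ is true.
  w1 (successors {w2}): φ is true.
  w2 (successors {w1, w4}): φ is false.
  w3 (successors {w0, w3, w5}): φ is true.
  w4 (successors {w0, w2, w4}): φ is true.
  w5 (successors {w0, w2}): φ is true.
For instance, at w1:
  At w1: <><>q -> s is false, so ~(<><>q -> s) is true.
    At w1: <><>q is true, s is false, so <><>q -> s is false.
      At w1: <><>q requires <>q at some successor in {w2}.
        <>q holds at w2, so <><>q is true at w1.
Satisfying worlds: {w0, w1, w3, w4, w5}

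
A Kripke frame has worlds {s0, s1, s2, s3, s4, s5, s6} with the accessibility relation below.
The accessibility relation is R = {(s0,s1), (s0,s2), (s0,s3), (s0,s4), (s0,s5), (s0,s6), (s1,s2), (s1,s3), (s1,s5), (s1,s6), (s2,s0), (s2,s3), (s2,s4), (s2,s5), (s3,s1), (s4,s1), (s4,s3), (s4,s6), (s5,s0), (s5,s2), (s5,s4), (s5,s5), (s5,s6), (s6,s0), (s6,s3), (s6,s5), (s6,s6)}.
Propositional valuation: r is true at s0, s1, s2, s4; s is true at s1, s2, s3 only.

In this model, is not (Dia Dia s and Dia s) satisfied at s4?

No

Recall that Dia ψ holds at a world iff ψ holds at some accessible world.
At s4: Dia Dia s and Dia s is true, so not (Dia Dia s and Dia s) is false.
  At s4: Dia Dia s is true, Dia s is true, so Dia Dia s and Dia s is true.
    At s4: Dia Dia s requires Dia s at some successor in {s1, s3, s6}.
      Dia s holds at s1, so Dia Dia s is true at s4.
    At s4: Dia s requires s at some successor in {s1, s3, s6}.
      s holds at s1, so Dia s is true at s4.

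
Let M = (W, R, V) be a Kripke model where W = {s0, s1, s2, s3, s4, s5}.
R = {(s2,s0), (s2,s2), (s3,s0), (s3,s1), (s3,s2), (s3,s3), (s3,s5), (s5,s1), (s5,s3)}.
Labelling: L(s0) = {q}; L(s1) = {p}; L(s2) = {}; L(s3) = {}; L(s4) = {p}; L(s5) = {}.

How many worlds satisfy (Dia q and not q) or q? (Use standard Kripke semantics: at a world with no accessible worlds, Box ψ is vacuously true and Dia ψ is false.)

3

Let φ = (Dia q and not q) or q. Evaluate φ at each world:
  s0 (successors ∅): φ is true.
  s1 (successors ∅): φ is false.
  s2 (successors {s0, s2}): φ is true.
  s3 (successors {s0, s1, s2, s3, s5}): φ is true.
  s4 (successors ∅): φ is false.
  s5 (successors {s1, s3}): φ is false.
For instance, at s2:
  At s2: Dia q and not q is true, q is false, so (Dia q and not q) or q is true.
    At s2: Dia q is true, not q is true, so Dia q and not q is true.
      At s2: Dia q requires q at some successor in {s0, s2}.
        q holds at s0, so Dia q is true at s2.
Satisfying worlds: {s0, s2, s3}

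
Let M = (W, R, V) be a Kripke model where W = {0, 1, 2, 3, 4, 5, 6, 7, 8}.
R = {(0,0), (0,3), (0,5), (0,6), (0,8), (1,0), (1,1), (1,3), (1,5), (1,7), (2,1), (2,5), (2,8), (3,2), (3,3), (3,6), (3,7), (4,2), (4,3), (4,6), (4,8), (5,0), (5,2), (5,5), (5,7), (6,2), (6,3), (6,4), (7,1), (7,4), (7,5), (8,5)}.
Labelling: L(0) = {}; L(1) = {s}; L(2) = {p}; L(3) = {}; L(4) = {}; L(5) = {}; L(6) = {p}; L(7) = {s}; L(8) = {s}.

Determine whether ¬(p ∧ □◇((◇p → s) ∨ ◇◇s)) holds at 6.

No

At 6: p ∧ □◇((◇p → s) ∨ ◇◇s) is true, so ¬(p ∧ □◇((◇p → s) ∨ ◇◇s)) is false.
  At 6: p is true, □◇((◇p → s) ∨ ◇◇s) is true, so p ∧ □◇((◇p → s) ∨ ◇◇s) is true.
    At 6: □◇((◇p → s) ∨ ◇◇s) requires ◇((◇p → s) ∨ ◇◇s) at every successor {2, 3, 4}.
      At 2: ◇((◇p → s) ∨ ◇◇s) is true.
      At 3: ◇((◇p → s) ∨ ◇◇s) is true.
      At 4: ◇((◇p → s) ∨ ◇◇s) is true.
    So □◇((◇p → s) ∨ ◇◇s) is true at 6.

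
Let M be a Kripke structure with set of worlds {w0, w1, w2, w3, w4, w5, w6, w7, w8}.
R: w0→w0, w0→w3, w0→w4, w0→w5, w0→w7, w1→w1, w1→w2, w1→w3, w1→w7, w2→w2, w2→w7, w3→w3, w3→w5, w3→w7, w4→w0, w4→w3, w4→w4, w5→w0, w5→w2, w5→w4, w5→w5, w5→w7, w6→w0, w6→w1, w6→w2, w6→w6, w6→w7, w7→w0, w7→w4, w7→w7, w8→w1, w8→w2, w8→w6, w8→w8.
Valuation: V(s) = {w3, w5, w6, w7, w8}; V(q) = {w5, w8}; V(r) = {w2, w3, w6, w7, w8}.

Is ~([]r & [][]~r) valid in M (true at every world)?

Let φ = ~([]r & [][]~r). Evaluate φ at each world:
  w0 (successors {w0, w3, w4, w5, w7}): φ is true.
  w1 (successors {w1, w2, w3, w7}): φ is true.
  w2 (successors {w2, w7}): φ is true.
  w3 (successors {w3, w5, w7}): φ is true.
  w4 (successors {w0, w3, w4}): φ is true.
  w5 (successors {w0, w2, w4, w5, w7}): φ is true.
  w6 (successors {w0, w1, w2, w6, w7}): φ is true.
  w7 (successors {w0, w4, w7}): φ is true.
  w8 (successors {w1, w2, w6, w8}): φ is true.
For instance, at w2:
  At w2: []r & [][]~r is false, so ~([]r & [][]~r) is true.
    At w2: []r is true, [][]~r is false, so []r & [][]~r is false.
      At w2: []r requires r at every successor {w2, w7}.
        At w2: r is true.
        At w7: r is true.
      So []r is true at w2.
      At w2: [][]~r requires []~r at every successor {w2, w7}.
        []~r fails at w2, so [][]~r is false at w2.

Yes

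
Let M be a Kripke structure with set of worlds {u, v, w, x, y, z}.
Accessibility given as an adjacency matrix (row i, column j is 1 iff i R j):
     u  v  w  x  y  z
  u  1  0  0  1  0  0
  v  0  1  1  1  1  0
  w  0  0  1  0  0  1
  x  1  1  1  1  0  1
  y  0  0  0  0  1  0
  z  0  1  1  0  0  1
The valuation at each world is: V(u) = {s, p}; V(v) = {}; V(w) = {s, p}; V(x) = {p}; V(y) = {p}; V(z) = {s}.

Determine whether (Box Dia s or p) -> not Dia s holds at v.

At v: Box Dia s or p is false, not Dia s is false, so (Box Dia s or p) -> not Dia s is true.
  At v: Box Dia s is false, p is false, so Box Dia s or p is false.
    At v: Box Dia s requires Dia s at every successor {v, w, x, y}.
      Dia s fails at y, so Box Dia s is false at v.
  At v: Dia s is true, so not Dia s is false.
    At v: Dia s requires s at some successor in {v, w, x, y}.
      s holds at w, so Dia s is true at v.

Yes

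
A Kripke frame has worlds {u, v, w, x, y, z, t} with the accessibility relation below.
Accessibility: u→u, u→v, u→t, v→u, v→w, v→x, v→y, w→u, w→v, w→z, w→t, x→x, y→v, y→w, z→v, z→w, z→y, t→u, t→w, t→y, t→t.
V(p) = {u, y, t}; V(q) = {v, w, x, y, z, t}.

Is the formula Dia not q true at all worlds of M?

Let φ = Dia not q. Evaluate φ at each world:
  u (successors {u, v, t}): φ is true.
  v (successors {u, w, x, y}): φ is true.
  w (successors {u, v, z, t}): φ is true.
  x (successors {x}): φ is false.
  y (successors {v, w}): φ is false.
  z (successors {v, w, y}): φ is false.
  t (successors {u, w, y, t}): φ is true.
Detail at x (counterexample):
  At x: Dia not q requires not q at some successor in {x}.
    At x: not q is false.
  So Dia not q is false at x.

No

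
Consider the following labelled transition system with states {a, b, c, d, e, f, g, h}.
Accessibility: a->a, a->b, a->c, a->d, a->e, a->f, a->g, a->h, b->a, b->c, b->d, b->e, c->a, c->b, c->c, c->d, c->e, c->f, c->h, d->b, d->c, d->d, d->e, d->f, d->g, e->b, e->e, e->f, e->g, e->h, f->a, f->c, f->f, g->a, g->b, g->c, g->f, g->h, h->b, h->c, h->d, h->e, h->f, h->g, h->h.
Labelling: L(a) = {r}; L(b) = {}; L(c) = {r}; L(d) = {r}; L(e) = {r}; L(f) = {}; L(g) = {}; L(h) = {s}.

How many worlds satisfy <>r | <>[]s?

8

Let φ = <>r | <>[]s. Evaluate φ at each world:
  a (successors {a, b, c, d, e, f, g, h}): φ is true.
  b (successors {a, c, d, e}): φ is true.
  c (successors {a, b, c, d, e, f, h}): φ is true.
  d (successors {b, c, d, e, f, g}): φ is true.
  e (successors {b, e, f, g, h}): φ is true.
  f (successors {a, c, f}): φ is true.
  g (successors {a, b, c, f, h}): φ is true.
  h (successors {b, c, d, e, f, g, h}): φ is true.
For instance, at e:
  At e: <>r is true, <>[]s is false, so <>r | <>[]s is true.
    At e: <>r requires r at some successor in {b, e, f, g, h}.
      r holds at e, so <>r is true at e.
    At e: <>[]s requires []s at some successor in {b, e, f, g, h}.
      At b: []s is false.
      At e: []s is false.
      At f: []s is false.
      At g: []s is false.
      At h: []s is false.
    So <>[]s is false at e.
Satisfying worlds: {a, b, c, d, e, f, g, h}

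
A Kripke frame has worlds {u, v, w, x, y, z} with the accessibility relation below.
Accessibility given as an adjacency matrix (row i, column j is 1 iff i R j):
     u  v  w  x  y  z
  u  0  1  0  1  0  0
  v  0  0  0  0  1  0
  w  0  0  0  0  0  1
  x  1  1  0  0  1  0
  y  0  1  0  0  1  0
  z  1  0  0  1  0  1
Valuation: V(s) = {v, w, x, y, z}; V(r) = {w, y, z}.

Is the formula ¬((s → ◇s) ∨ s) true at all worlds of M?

Let φ = ¬((s → ◇s) ∨ s). Evaluate φ at each world:
  u (successors {v, x}): φ is false.
  v (successors {y}): φ is false.
  w (successors {z}): φ is false.
  x (successors {u, v, y}): φ is false.
  y (successors {v, y}): φ is false.
  z (successors {u, x, z}): φ is false.
Detail at u (counterexample):
  At u: (s → ◇s) ∨ s is true, so ¬((s → ◇s) ∨ s) is false.
    At u: s → ◇s is true, s is false, so (s → ◇s) ∨ s is true.
      At u: s is false, ◇s is true, so s → ◇s is true.

No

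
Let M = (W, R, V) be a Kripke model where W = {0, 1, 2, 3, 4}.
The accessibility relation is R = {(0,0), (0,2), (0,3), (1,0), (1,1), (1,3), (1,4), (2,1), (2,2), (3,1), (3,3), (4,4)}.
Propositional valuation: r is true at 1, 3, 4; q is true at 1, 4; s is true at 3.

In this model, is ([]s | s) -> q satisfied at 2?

Yes

At 2: []s | s is false, q is false, so ([]s | s) -> q is true.
  At 2: []s is false, s is false, so []s | s is false.
    At 2: []s requires s at every successor {1, 2}.
      s fails at 1, so []s is false at 2.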